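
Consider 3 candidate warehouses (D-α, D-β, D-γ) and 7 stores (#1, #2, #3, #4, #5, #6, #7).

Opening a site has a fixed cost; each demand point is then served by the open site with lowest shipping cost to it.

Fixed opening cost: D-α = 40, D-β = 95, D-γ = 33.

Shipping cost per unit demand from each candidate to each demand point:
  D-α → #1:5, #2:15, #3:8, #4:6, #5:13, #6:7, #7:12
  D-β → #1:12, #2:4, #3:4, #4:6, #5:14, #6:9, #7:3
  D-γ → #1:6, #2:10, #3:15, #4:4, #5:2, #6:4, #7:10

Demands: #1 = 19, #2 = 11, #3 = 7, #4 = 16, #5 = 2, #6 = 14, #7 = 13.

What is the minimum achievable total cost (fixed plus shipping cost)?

477

Open {D-β, D-γ}: assign each demand point to its cheapest open site.
  #1→D-γ 19×6=114, #2→D-β 11×4=44, #3→D-β 7×4=28, #4→D-γ 16×4=64, #5→D-γ 2×2=4, #6→D-γ 14×4=56, #7→D-β 13×3=39
  shipping cost 349, fixed 128 → total 477.
Compare {D-α, D-β, D-γ}: shipping cost 330 + fixed 168 = 498.
Compare {D-α, D-β}: shipping cost 426 + fixed 135 = 561.
Compare {D-α, D-γ}: shipping cost 515 + fixed 73 = 588.
All other subsets cost ≥ 498. Minimum total cost: 477.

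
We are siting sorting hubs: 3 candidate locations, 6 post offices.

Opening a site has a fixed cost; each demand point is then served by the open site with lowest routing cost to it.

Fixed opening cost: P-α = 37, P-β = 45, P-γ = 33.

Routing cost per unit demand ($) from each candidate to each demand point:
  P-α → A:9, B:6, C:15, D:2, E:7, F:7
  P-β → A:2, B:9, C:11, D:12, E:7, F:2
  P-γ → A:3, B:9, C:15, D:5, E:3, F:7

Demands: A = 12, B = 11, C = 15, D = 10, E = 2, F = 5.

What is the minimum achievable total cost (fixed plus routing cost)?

381

Open {P-α, P-β}: assign each demand point to its cheapest open site.
  A→P-β 12×2=24, B→P-α 11×6=66, C→P-β 15×11=165, D→P-α 10×2=20, E→P-α 2×7=14, F→P-β 5×2=10
  routing cost 299, fixed 82 → total 381.
Compare {P-α, P-β, P-γ}: routing cost 291 + fixed 115 = 406.
Compare {P-β, P-γ}: routing cost 354 + fixed 78 = 432.
Compare {P-α, P-γ}: routing cost 388 + fixed 70 = 458.
All other subsets cost ≥ 406. Minimum total cost: 381.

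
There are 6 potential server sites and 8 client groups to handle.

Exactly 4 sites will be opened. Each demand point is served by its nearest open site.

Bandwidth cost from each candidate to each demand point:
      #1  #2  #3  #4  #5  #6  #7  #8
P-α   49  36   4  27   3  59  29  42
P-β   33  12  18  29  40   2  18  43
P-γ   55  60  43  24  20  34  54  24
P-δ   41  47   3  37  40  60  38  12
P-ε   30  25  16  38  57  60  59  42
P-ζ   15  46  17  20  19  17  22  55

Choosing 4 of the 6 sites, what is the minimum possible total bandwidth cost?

85

Open {P-α, P-β, P-δ, P-ζ}.
  #1→P-ζ 15, #2→P-β 12, #3→P-δ 3, #4→P-ζ 20, #5→P-α 3, #6→P-β 2, #7→P-β 18, #8→P-δ 12  ⇒ total 85.
Compare {P-α, P-β, P-γ, P-ζ}: total 98.
Compare {P-β, P-γ, P-δ, P-ζ}: total 101.
No size-4 selection does better; minimum is 85.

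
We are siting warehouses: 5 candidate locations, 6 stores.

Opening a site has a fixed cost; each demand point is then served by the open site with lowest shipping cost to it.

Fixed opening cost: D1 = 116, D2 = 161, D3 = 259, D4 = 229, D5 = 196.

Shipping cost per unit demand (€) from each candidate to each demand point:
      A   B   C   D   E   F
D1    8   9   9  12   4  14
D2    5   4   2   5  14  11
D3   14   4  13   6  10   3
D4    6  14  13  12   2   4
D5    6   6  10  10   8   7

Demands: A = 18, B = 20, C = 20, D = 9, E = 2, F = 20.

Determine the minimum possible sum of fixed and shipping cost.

Open {D2}: assign each demand point to its cheapest open site.
  A→D2 18×5=90, B→D2 20×4=80, C→D2 20×2=40, D→D2 9×5=45, E→D2 2×14=28, F→D2 20×11=220
  shipping cost 503, fixed 161 → total 664.
Compare {D2, D4}: shipping cost 339 + fixed 390 = 729.
Compare {D2, D3}: shipping cost 335 + fixed 420 = 755.
Compare {D1, D2}: shipping cost 483 + fixed 277 = 760.
All other subsets cost ≥ 729. Minimum total cost: 664.

664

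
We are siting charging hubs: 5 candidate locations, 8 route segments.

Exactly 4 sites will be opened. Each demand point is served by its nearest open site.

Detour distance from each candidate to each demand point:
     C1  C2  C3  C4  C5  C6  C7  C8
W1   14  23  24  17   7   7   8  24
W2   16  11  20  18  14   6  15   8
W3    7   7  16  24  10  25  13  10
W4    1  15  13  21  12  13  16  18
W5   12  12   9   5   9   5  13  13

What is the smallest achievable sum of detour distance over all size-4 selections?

52

Open {W1, W3, W4, W5}.
  C1→W4 1, C2→W3 7, C3→W5 9, C4→W5 5, C5→W1 7, C6→W5 5, C7→W1 8, C8→W3 10  ⇒ total 52.
Compare {W1, W2, W4, W5}: total 54.
Compare {W1, W2, W3, W5}: total 56.
No size-4 selection does better; minimum is 52.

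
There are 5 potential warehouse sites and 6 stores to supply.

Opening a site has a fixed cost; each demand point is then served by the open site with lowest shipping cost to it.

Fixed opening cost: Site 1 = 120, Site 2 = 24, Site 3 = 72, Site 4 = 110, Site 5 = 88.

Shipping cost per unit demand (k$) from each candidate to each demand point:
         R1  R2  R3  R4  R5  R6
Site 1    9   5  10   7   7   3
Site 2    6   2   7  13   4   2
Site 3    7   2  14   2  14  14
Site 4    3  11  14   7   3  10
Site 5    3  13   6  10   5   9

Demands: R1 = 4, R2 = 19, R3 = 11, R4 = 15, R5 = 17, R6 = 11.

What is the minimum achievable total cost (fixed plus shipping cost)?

Open {Site 2, Site 3}: assign each demand point to its cheapest open site.
  R1→Site 2 4×6=24, R2→Site 2 19×2=38, R3→Site 2 11×7=77, R4→Site 3 15×2=30, R5→Site 2 17×4=68, R6→Site 2 11×2=22
  shipping cost 259, fixed 96 → total 355.
Compare {Site 2, Site 3, Site 5}: shipping cost 236 + fixed 184 = 420.
Compare {Site 2, Site 3, Site 4}: shipping cost 230 + fixed 206 = 436.
Compare {Site 2, Site 4}: shipping cost 305 + fixed 134 = 439.
All other subsets cost ≥ 420. Minimum total cost: 355.

355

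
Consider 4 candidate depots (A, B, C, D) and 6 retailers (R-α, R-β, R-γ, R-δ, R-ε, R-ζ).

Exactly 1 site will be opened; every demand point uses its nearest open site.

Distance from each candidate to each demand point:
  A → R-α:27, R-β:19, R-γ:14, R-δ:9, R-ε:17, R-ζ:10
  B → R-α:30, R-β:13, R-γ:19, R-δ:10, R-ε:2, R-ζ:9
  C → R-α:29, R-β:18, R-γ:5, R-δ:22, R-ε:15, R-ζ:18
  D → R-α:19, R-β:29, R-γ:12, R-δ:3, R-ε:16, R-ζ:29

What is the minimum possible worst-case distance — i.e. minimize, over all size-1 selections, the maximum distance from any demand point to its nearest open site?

Open {A}.
  Farthest demand point is R-α at distance 27 (to A); all others are ≤ 27.
With {C} the worst case is 29.
With {D} the worst case is 29.
No size-1 selection achieves below 27.

27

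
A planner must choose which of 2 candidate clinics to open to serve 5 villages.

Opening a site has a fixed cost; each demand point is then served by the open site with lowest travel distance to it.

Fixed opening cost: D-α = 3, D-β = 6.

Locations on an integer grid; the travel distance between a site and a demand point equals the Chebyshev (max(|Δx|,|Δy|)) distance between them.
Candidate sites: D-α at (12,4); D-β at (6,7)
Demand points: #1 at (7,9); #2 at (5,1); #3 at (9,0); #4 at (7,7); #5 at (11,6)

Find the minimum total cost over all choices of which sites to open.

24

Open {D-α, D-β}: assign each demand point to its cheapest open site.
  #1→D-β 2, #2→D-β 6, #3→D-α 4, #4→D-β 1, #5→D-α 2
  travel distance 15, fixed 9 → total 24.
Compare {D-α}: travel distance 23 + fixed 3 = 26.
Compare {D-β}: travel distance 21 + fixed 6 = 27.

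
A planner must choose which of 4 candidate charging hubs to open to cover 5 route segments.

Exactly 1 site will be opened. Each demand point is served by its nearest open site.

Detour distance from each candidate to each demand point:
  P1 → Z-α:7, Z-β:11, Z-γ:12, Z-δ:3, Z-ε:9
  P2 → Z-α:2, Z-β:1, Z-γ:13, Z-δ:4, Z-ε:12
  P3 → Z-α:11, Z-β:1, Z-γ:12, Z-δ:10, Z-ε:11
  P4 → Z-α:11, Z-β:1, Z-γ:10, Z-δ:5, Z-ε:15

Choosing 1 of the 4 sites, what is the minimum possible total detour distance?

32

Open {P2}.
  Z-α→P2 2, Z-β→P2 1, Z-γ→P2 13, Z-δ→P2 4, Z-ε→P2 12  ⇒ total 32.
Compare {P1}: total 42.
Compare {P4}: total 42.
No size-1 selection does better; minimum is 32.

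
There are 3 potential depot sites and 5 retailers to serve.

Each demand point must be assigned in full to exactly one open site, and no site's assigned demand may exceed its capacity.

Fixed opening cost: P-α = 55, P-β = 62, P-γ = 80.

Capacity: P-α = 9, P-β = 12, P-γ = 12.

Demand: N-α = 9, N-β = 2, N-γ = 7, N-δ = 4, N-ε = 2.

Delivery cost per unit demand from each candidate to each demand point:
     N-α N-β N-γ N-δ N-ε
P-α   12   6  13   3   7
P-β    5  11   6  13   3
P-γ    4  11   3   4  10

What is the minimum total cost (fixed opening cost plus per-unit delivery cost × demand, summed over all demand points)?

Open {P-α, P-β, P-γ}; cheapest assignment that respects the capacities:
  P-α (cap 9, load 6): N-β, N-δ — cost 2×6 + 4×3 = 24
  P-β (cap 12, load 11): N-α, N-ε — cost 9×5 + 2×3 = 51
  P-γ (cap 12, load 7): N-γ — cost 7×3 = 21
  Shipping 96, fixed 197 → total 293.
  Any other capacity-feasible assignment to {P-α, P-β, P-γ} ships for at least 96.
Total demand is 24; every other set of sites either has combined capacity below 24 or cannot fit the demands without splitting one across sites, so {P-α, P-β, P-γ} is the only feasible choice of open sites. Minimum: 293.

293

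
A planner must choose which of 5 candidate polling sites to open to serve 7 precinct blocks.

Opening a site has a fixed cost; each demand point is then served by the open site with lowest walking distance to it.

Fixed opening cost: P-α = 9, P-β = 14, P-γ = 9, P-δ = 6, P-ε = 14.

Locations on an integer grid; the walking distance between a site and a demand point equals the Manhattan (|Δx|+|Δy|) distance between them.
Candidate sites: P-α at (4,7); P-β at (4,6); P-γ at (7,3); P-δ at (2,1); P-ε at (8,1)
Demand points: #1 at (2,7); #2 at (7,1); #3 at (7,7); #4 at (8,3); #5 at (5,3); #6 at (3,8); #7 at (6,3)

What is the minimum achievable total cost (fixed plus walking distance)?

Open {P-α, P-γ}: assign each demand point to its cheapest open site.
  #1→P-α 2, #2→P-γ 2, #3→P-α 3, #4→P-γ 1, #5→P-γ 2, #6→P-α 2, #7→P-γ 1
  walking distance 13, fixed 18 → total 31.
Compare {P-γ}: walking distance 28 + fixed 9 = 37.
Compare {P-α, P-γ, P-δ}: walking distance 13 + fixed 24 = 37.
Compare {P-β, P-γ}: walking distance 16 + fixed 23 = 39.
All other subsets cost ≥ 37. Minimum total cost: 31.

31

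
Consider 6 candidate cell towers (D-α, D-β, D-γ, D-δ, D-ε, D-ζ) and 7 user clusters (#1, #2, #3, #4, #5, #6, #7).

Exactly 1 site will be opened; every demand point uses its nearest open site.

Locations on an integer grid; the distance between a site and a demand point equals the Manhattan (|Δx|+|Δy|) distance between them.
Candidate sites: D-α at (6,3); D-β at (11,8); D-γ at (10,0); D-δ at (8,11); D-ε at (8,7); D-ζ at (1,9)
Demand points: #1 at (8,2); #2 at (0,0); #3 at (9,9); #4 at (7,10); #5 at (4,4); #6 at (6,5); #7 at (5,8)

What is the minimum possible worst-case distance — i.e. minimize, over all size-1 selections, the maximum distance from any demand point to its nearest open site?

9

Open {D-α}.
  Farthest demand point is #2 at distance 9 (to D-α); all others are ≤ 9.
With {D-γ} the worst case is 13.
With {D-ζ} the worst case is 14.
No size-1 selection achieves below 9.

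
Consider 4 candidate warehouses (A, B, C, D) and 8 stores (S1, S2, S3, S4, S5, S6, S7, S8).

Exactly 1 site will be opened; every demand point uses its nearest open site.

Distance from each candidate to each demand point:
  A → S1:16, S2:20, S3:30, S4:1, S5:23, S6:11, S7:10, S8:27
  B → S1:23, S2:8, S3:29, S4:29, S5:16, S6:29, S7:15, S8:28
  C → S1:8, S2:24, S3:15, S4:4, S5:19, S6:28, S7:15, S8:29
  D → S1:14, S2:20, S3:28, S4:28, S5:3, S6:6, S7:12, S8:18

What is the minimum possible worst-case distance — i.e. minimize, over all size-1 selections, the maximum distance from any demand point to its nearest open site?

28

Open {D}.
  Farthest demand point is S3 at distance 28 (to D); all others are ≤ 28.
With {B} the worst case is 29.
With {C} the worst case is 29.
No size-1 selection achieves below 28.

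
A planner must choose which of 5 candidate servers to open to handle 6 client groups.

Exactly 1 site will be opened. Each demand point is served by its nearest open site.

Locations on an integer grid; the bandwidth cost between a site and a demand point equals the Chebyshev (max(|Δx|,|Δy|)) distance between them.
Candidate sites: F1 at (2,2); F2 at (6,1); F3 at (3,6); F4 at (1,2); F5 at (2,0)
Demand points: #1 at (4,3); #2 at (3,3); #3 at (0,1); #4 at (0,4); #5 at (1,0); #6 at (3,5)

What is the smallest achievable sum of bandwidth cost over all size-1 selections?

Open {F1}.
  #1→F1 2, #2→F1 1, #3→F1 2, #4→F1 2, #5→F1 2, #6→F1 3  ⇒ total 12.
Compare {F4}: total 13.
Compare {F5}: total 18.
No size-1 selection does better; minimum is 12.

12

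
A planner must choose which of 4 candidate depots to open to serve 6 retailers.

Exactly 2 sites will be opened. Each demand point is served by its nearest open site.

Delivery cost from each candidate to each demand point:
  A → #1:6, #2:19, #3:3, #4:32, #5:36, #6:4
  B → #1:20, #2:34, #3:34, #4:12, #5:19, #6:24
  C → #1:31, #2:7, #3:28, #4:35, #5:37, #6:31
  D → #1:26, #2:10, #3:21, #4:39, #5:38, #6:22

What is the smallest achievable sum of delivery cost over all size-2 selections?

Open {A, B}.
  #1→A 6, #2→A 19, #3→A 3, #4→B 12, #5→B 19, #6→A 4  ⇒ total 63.
Compare {A, C}: total 88.
Compare {A, D}: total 91.
No size-2 selection does better; minimum is 63.

63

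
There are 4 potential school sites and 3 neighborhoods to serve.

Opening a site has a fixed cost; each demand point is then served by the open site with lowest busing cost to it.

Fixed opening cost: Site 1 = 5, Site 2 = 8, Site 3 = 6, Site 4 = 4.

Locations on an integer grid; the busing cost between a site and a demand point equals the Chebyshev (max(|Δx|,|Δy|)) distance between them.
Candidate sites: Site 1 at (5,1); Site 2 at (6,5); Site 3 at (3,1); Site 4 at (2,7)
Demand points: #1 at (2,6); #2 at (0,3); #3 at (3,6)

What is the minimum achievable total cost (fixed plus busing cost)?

10

Open {Site 4}: assign each demand point to its cheapest open site.
  #1→Site 4 1, #2→Site 4 4, #3→Site 4 1
  busing cost 6, fixed 4 → total 10.
Compare {Site 1, Site 4}: busing cost 6 + fixed 9 = 15.
Compare {Site 3, Site 4}: busing cost 5 + fixed 10 = 15.
Compare {Site 2, Site 4}: busing cost 6 + fixed 12 = 18.
All other subsets cost ≥ 15. Minimum total cost: 10.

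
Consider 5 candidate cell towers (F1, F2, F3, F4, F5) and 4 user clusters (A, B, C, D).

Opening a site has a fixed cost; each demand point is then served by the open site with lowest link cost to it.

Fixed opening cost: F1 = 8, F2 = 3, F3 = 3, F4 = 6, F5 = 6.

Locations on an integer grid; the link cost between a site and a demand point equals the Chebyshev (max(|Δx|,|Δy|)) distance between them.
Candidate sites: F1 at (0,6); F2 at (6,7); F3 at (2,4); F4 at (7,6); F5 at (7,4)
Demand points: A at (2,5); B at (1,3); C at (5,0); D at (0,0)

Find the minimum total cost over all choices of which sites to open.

13

Open {F3}: assign each demand point to its cheapest open site.
  A→F3 1, B→F3 1, C→F3 4, D→F3 4
  link cost 10, fixed 3 → total 13.
Compare {F2, F3}: link cost 10 + fixed 6 = 16.
Compare {F3, F4}: link cost 10 + fixed 9 = 19.
Compare {F3, F5}: link cost 10 + fixed 9 = 19.
All other subsets cost ≥ 16. Minimum total cost: 13.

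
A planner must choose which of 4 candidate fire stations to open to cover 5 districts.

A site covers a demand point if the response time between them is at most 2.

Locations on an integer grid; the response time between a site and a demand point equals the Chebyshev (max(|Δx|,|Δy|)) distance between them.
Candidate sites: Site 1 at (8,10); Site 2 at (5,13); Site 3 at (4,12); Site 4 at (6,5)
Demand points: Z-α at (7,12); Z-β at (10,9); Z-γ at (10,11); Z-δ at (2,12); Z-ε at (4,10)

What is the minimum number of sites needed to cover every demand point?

Coverage sets (demand points within 2 of each site):
  Site 1: {Z-α, Z-β, Z-γ}
  Site 2: {Z-α}
  Site 3: {Z-δ, Z-ε}
  Site 4: {}
No single site covers all 5 demand points.
But {Site 1, Site 3} covers everything, so the minimum is 2.

2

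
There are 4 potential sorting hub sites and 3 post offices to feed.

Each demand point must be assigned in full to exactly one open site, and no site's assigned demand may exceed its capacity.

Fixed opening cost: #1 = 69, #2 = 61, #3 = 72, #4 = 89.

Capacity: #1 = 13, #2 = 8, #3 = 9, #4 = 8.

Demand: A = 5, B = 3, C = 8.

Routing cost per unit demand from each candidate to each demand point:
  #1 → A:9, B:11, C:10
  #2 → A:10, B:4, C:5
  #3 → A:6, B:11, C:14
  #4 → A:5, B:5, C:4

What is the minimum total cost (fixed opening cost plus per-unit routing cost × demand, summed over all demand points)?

Open {#2, #4}; cheapest assignment that respects the capacities:
  #2 (cap 8, load 8): C — cost 8×5 = 40
  #4 (cap 8, load 8): A, B — cost 5×5 + 3×5 = 40
  Shipping 80, fixed 150 → total 230.
  Any other capacity-feasible assignment to {#2, #4} ships for at least 80.
Compare {#2, #3}: its best feasible assignment gives total 236.
Compare {#1, #2}: its best feasible assignment gives total 248.
Every other set of open sites that can feasibly serve all demand totals ≥ 236 even under its best assignment. Minimum: 230.

230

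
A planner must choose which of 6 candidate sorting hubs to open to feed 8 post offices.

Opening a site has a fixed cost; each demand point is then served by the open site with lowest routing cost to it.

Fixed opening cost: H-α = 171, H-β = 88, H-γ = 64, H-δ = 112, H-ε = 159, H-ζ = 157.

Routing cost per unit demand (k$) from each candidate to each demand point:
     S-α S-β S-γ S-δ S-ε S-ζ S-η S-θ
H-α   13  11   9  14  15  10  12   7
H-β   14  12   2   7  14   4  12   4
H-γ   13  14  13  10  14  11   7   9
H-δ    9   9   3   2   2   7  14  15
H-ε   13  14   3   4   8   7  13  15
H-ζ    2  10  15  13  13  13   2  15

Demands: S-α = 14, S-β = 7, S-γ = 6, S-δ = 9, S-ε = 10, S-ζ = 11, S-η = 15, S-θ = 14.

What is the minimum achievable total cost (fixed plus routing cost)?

Open {H-β, H-δ, H-ζ}: assign each demand point to its cheapest open site.
  S-α→H-ζ 14×2=28, S-β→H-δ 7×9=63, S-γ→H-β 6×2=12, S-δ→H-δ 9×2=18, S-ε→H-δ 10×2=20, S-ζ→H-β 11×4=44, S-η→H-ζ 15×2=30, S-θ→H-β 14×4=56
  routing cost 271, fixed 357 → total 628.
Compare {H-β, H-ζ}: routing cost 433 + fixed 245 = 678.
Compare {H-β, H-γ, H-δ, H-ζ}: routing cost 271 + fixed 421 = 692.
Compare {H-β, H-γ, H-δ}: routing cost 444 + fixed 264 = 708.
All other subsets cost ≥ 678. Minimum total cost: 628.

628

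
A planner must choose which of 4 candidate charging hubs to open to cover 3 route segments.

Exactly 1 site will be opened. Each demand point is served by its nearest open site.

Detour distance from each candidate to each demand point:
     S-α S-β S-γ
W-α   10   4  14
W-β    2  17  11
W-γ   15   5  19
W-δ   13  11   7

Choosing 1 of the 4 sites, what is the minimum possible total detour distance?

Open {W-α}.
  S-α→W-α 10, S-β→W-α 4, S-γ→W-α 14  ⇒ total 28.
Compare {W-β}: total 30.
Compare {W-δ}: total 31.
No size-1 selection does better; minimum is 28.

28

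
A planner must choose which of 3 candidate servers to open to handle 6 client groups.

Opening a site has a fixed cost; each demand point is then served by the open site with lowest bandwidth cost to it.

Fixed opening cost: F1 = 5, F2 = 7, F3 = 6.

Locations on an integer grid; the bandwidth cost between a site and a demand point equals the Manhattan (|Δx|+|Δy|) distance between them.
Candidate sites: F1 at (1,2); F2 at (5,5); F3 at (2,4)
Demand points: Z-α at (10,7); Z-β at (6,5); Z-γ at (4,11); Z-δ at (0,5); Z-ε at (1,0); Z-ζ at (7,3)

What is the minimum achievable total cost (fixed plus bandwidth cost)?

37

Open {F1, F2}: assign each demand point to its cheapest open site.
  Z-α→F2 7, Z-β→F2 1, Z-γ→F2 7, Z-δ→F1 4, Z-ε→F1 2, Z-ζ→F2 4
  bandwidth cost 25, fixed 12 → total 37.
Compare {F2}: bandwidth cost 33 + fixed 7 = 40.
Compare {F2, F3}: bandwidth cost 27 + fixed 13 = 40.
Compare {F1, F2, F3}: bandwidth cost 24 + fixed 18 = 42.
All other subsets cost ≥ 40. Minimum total cost: 37.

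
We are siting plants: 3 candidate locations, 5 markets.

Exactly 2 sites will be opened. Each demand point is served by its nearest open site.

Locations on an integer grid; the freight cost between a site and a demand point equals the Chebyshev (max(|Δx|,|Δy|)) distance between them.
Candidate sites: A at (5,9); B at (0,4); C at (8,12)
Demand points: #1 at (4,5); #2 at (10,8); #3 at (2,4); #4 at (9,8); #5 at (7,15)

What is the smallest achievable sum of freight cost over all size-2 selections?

17

Open {B, C}.
  #1→B 4, #2→C 4, #3→B 2, #4→C 4, #5→C 3  ⇒ total 17.
Compare {A, C}: total 20.
Compare {A, B}: total 21.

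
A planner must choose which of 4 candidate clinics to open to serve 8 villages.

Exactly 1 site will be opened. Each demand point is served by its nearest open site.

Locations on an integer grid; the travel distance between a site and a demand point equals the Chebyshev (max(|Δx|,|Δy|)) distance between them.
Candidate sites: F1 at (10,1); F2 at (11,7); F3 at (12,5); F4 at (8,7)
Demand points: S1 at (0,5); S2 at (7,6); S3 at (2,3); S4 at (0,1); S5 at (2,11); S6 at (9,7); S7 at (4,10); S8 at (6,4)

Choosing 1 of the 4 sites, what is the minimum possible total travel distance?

Open {F4}.
  S1→F4 8, S2→F4 1, S3→F4 6, S4→F4 8, S5→F4 6, S6→F4 1, S7→F4 4, S8→F4 3  ⇒ total 37.
Compare {F2}: total 58.
Compare {F1}: total 62.
No size-1 selection does better; minimum is 37.

37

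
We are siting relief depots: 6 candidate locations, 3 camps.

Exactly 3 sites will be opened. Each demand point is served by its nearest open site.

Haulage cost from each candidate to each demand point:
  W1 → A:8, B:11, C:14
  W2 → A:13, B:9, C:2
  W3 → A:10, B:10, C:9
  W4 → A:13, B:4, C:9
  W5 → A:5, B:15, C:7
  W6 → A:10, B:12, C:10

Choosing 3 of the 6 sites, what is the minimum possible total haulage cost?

Open {W2, W4, W5}.
  A→W5 5, B→W4 4, C→W2 2  ⇒ total 11.
Compare {W1, W2, W4}: total 14.
Compare {W1, W2, W5}: total 16.
No size-3 selection does better; minimum is 11.

11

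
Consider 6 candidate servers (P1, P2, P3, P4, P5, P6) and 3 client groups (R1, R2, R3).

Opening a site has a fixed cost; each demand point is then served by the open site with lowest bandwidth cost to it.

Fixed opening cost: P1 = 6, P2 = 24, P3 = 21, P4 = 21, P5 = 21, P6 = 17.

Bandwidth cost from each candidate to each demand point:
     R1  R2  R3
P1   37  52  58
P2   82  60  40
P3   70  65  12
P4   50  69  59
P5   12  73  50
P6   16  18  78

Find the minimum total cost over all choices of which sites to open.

84

Open {P3, P6}: assign each demand point to its cheapest open site.
  R1→P6 16, R2→P6 18, R3→P3 12
  bandwidth cost 46, fixed 38 → total 84.
Compare {P1, P3, P6}: bandwidth cost 46 + fixed 44 = 90.
Compare {P3, P5, P6}: bandwidth cost 42 + fixed 59 = 101.
Compare {P3, P4, P6}: bandwidth cost 46 + fixed 59 = 105.
All other subsets cost ≥ 90. Minimum total cost: 84.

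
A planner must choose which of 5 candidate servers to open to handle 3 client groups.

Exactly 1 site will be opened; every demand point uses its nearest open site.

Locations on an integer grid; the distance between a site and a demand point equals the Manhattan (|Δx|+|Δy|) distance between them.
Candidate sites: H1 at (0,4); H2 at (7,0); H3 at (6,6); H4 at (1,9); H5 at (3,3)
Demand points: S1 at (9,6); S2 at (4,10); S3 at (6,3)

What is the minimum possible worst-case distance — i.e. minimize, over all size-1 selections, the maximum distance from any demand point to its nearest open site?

6

Open {H3}.
  Farthest demand point is S2 at distance 6 (to H3); all others are ≤ 6.
With {H5} the worst case is 9.
With {H1} the worst case is 11.
No size-1 selection achieves below 6.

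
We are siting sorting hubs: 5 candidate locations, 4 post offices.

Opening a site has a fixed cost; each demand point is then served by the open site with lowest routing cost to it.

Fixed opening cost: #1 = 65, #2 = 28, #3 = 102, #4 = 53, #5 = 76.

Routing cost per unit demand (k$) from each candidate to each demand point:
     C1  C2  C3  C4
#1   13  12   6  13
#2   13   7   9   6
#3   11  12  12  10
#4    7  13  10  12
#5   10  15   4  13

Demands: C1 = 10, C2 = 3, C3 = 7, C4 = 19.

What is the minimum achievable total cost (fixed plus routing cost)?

349

Open {#2, #4}: assign each demand point to its cheapest open site.
  C1→#4 10×7=70, C2→#2 3×7=21, C3→#2 7×9=63, C4→#2 19×6=114
  routing cost 268, fixed 81 → total 349.
Compare {#2}: routing cost 328 + fixed 28 = 356.
Compare {#2, #5}: routing cost 263 + fixed 104 = 367.
Compare {#2, #4, #5}: routing cost 233 + fixed 157 = 390.
All other subsets cost ≥ 356. Minimum total cost: 349.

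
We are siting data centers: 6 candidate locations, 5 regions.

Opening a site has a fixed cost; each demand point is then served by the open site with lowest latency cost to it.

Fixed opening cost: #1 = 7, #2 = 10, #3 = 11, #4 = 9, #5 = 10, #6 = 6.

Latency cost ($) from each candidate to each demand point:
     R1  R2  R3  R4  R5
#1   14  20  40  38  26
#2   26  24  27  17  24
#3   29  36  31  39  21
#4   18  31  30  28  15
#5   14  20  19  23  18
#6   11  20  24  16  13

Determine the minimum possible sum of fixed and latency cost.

90

Open {#6}: assign each demand point to its cheapest open site.
  R1→#6 11, R2→#6 20, R3→#6 24, R4→#6 16, R5→#6 13
  latency cost 84, fixed 6 → total 90.
Compare {#5, #6}: latency cost 79 + fixed 16 = 95.
Compare {#1, #6}: latency cost 84 + fixed 13 = 97.
Compare {#4, #6}: latency cost 84 + fixed 15 = 99.
All other subsets cost ≥ 95. Minimum total cost: 90.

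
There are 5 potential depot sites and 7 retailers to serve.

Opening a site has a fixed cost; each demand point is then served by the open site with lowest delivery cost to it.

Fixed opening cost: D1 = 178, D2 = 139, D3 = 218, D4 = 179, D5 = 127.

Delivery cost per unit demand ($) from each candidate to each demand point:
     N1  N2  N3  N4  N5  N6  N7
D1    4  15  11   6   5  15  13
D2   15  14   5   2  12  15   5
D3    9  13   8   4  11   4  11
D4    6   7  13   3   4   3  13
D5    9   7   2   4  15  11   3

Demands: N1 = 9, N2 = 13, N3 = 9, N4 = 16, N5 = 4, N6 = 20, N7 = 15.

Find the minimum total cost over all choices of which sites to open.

638

Open {D4, D5}: assign each demand point to its cheapest open site.
  N1→D4 9×6=54, N2→D4 13×7=91, N3→D5 9×2=18, N4→D4 16×3=48, N5→D4 4×4=16, N6→D4 20×3=60, N7→D5 15×3=45
  delivery cost 332, fixed 306 → total 638.
Compare {D2, D4}: delivery cost 373 + fixed 318 = 691.
Compare {D5}: delivery cost 579 + fixed 127 = 706.
Compare {D4}: delivery cost 581 + fixed 179 = 760.
All other subsets cost ≥ 691. Minimum total cost: 638.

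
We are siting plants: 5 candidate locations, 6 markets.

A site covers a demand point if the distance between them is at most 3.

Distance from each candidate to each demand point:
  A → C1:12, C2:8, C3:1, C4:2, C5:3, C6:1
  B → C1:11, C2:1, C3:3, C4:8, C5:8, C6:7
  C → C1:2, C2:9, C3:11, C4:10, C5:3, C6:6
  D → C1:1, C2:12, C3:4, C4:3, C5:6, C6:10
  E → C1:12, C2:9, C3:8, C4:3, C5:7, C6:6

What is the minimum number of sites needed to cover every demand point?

Coverage sets (demand points within 3 of each site):
  A: {C3, C4, C5, C6}
  B: {C2, C3}
  C: {C1, C5}
  D: {C1, C4}
  E: {C4}
No 2 sites suffice: every size-2 union leaves at least one demand point uncovered.
But {A, B, C} covers everything, so the minimum is 3.

3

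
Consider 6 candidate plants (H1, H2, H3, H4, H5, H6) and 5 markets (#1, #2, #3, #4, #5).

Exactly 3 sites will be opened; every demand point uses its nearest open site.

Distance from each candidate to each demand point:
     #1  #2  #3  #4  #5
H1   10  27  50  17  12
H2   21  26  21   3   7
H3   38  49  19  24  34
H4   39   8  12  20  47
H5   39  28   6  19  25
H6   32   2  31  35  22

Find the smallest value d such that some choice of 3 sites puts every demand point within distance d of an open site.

12

Open {H1, H2, H4}.
  Farthest demand point is #3 at distance 12 (to H4); all others are ≤ 12.
With {H1, H3, H4} the worst case is 17.
With {H1, H4, H5} the worst case is 17.
No size-3 selection achieves below 12.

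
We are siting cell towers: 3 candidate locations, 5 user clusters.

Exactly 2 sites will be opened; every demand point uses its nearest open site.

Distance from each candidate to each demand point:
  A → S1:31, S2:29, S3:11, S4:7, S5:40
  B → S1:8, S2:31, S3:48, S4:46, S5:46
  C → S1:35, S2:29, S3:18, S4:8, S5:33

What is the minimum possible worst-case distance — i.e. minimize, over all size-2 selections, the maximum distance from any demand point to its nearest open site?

Open {A, C}.
  Farthest demand point is S5 at distance 33 (to C); all others are ≤ 33.
With {B, C} the worst case is 33.
With {A, B} the worst case is 40.
No size-2 selection achieves below 33.

33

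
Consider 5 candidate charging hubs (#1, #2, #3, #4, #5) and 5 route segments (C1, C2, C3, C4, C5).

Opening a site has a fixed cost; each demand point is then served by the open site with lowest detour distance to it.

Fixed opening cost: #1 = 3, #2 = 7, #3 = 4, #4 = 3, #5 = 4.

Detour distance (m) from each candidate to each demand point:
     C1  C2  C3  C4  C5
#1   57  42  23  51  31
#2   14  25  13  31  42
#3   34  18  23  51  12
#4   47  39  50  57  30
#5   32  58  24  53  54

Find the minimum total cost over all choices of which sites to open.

99

Open {#2, #3}: assign each demand point to its cheapest open site.
  C1→#2 14, C2→#3 18, C3→#2 13, C4→#2 31, C5→#3 12
  detour distance 88, fixed 11 → total 99.
Compare {#1, #2, #3}: detour distance 88 + fixed 14 = 102.
Compare {#2, #3, #4}: detour distance 88 + fixed 14 = 102.
Compare {#2, #3, #5}: detour distance 88 + fixed 15 = 103.
All other subsets cost ≥ 102. Minimum total cost: 99.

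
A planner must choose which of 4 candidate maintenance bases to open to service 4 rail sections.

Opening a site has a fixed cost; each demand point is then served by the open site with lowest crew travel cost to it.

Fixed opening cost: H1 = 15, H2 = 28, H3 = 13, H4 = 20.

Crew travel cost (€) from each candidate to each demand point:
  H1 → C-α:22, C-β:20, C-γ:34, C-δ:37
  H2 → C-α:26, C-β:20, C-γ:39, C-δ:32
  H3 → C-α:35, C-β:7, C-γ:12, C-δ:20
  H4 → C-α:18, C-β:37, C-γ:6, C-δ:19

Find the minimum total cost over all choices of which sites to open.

83

Open {H3, H4}: assign each demand point to its cheapest open site.
  C-α→H4 18, C-β→H3 7, C-γ→H4 6, C-δ→H4 19
  crew travel cost 50, fixed 33 → total 83.
Compare {H3}: crew travel cost 74 + fixed 13 = 87.
Compare {H1, H3}: crew travel cost 61 + fixed 28 = 89.
Compare {H1, H4}: crew travel cost 63 + fixed 35 = 98.
All other subsets cost ≥ 87. Minimum total cost: 83.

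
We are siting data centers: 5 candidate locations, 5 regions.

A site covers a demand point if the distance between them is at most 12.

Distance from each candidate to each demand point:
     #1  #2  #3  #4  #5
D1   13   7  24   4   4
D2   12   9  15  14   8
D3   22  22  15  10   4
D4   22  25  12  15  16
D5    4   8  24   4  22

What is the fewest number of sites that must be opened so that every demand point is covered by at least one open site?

Coverage sets (demand points within 12 of each site):
  D1: {#2, #4, #5}
  D2: {#1, #2, #5}
  D3: {#4, #5}
  D4: {#3}
  D5: {#1, #2, #4}
No 2 sites suffice: every size-2 union leaves at least one demand point uncovered.
But {D1, D2, D4} covers everything, so the minimum is 3.

3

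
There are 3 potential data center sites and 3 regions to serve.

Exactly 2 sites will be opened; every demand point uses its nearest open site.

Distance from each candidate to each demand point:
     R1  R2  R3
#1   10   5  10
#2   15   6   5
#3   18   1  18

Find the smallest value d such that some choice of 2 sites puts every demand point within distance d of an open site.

10

Open {#1, #2}.
  Farthest demand point is R1 at distance 10 (to #1); all others are ≤ 10.
With {#1, #3} the worst case is 10.
With {#2, #3} the worst case is 15.
No size-2 selection achieves below 10.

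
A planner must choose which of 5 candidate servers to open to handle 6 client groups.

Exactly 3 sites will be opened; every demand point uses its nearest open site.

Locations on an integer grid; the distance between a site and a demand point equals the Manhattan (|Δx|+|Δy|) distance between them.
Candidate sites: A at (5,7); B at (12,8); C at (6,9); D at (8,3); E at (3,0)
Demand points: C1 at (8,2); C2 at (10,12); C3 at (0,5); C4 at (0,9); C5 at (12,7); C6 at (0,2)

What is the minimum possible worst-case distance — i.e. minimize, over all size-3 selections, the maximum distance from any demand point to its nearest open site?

7

Open {A, B, E}.
  Farthest demand point is C1 at distance 7 (to E); all others are ≤ 7.
With {A, C, E} the worst case is 7.
With {B, C, E} the worst case is 8.
No size-3 selection achieves below 7.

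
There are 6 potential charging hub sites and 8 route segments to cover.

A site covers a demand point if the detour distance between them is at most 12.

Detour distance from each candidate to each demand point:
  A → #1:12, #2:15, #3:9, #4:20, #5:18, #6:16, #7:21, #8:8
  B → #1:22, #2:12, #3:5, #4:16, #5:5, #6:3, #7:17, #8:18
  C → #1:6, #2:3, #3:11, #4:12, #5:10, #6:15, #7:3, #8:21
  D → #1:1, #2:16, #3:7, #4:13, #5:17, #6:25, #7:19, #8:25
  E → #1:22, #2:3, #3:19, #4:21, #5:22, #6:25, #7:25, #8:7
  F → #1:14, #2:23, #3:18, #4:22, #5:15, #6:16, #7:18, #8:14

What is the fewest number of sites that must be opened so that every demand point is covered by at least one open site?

Coverage sets (demand points within 12 of each site):
  A: {#1, #3, #8}
  B: {#2, #3, #5, #6}
  C: {#1, #2, #3, #4, #5, #7}
  D: {#1, #3}
  E: {#2, #8}
  F: {}
No 2 sites suffice: every size-2 union leaves at least one demand point uncovered.
But {A, B, C} covers everything, so the minimum is 3.

3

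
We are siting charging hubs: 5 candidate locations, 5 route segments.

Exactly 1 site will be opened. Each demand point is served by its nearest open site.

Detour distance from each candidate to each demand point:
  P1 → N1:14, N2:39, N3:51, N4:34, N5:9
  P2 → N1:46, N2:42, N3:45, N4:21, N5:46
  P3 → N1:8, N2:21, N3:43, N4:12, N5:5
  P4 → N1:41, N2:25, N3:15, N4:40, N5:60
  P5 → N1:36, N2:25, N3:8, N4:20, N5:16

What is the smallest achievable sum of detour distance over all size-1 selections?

89

Open {P3}.
  N1→P3 8, N2→P3 21, N3→P3 43, N4→P3 12, N5→P3 5  ⇒ total 89.
Compare {P5}: total 105.
Compare {P1}: total 147.
No size-1 selection does better; minimum is 89.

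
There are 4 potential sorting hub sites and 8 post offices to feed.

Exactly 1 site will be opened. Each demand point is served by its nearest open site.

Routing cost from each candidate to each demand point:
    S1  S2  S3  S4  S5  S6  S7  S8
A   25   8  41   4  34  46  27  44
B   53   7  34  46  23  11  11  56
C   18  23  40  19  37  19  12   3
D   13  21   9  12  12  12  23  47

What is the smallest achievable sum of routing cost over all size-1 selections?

Open {D}.
  S1→D 13, S2→D 21, S3→D 9, S4→D 12, S5→D 12, S6→D 12, S7→D 23, S8→D 47  ⇒ total 149.
Compare {C}: total 171.
Compare {A}: total 229.
No size-1 selection does better; minimum is 149.

149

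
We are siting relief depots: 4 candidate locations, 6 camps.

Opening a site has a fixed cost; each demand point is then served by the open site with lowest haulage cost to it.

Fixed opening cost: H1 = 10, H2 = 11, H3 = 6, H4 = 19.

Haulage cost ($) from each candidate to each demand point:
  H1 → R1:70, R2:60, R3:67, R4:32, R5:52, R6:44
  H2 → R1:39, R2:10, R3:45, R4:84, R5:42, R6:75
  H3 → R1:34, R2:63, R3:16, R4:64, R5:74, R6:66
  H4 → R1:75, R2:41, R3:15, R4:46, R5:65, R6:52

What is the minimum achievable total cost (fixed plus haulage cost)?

Open {H1, H2, H3}: assign each demand point to its cheapest open site.
  R1→H3 34, R2→H2 10, R3→H3 16, R4→H1 32, R5→H2 42, R6→H1 44
  haulage cost 178, fixed 27 → total 205.
Compare {H1, H2, H4}: haulage cost 182 + fixed 40 = 222.
Compare {H1, H2, H3, H4}: haulage cost 177 + fixed 46 = 223.
Compare {H1, H2}: haulage cost 212 + fixed 21 = 233.
All other subsets cost ≥ 222. Minimum total cost: 205.

205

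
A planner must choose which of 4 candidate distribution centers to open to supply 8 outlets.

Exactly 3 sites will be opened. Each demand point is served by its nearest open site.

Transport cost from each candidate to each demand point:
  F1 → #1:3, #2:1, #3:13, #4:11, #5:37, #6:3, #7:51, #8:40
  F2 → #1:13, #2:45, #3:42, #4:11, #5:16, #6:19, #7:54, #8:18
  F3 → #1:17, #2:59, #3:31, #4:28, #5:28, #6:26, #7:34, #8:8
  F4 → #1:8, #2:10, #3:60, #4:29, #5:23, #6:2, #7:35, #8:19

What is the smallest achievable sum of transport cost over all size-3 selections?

Open {F1, F2, F3}.
  #1→F1 3, #2→F1 1, #3→F1 13, #4→F1 11, #5→F2 16, #6→F1 3, #7→F3 34, #8→F3 8  ⇒ total 89.
Compare {F1, F3, F4}: total 95.
Compare {F1, F2, F4}: total 99.
No size-3 selection does better; minimum is 89.

89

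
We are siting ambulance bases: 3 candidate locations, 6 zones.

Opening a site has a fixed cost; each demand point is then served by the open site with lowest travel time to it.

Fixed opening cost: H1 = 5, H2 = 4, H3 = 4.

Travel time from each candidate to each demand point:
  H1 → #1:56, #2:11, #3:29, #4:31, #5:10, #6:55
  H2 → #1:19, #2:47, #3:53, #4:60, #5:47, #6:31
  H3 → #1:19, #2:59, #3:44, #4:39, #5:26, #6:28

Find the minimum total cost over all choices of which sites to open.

137

Open {H1, H3}: assign each demand point to its cheapest open site.
  #1→H3 19, #2→H1 11, #3→H1 29, #4→H1 31, #5→H1 10, #6→H3 28
  travel time 128, fixed 9 → total 137.
Compare {H1, H2}: travel time 131 + fixed 9 = 140.
Compare {H1, H2, H3}: travel time 128 + fixed 13 = 141.
Compare {H1}: travel time 192 + fixed 5 = 197.
All other subsets cost ≥ 140. Minimum total cost: 137.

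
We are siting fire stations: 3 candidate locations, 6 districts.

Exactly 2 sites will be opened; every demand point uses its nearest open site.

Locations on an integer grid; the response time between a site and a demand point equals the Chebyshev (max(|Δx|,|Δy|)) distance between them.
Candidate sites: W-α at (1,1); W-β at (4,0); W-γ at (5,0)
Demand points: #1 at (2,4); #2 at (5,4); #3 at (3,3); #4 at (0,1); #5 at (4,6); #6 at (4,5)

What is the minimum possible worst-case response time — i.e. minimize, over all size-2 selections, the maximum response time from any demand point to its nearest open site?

Open {W-α, W-β}.
  Farthest demand point is #5 at response time 5 (to W-α); all others are ≤ 5.
With {W-α, W-γ} the worst case is 5.
With {W-β, W-γ} the worst case is 6.
No size-2 selection achieves below 5.

5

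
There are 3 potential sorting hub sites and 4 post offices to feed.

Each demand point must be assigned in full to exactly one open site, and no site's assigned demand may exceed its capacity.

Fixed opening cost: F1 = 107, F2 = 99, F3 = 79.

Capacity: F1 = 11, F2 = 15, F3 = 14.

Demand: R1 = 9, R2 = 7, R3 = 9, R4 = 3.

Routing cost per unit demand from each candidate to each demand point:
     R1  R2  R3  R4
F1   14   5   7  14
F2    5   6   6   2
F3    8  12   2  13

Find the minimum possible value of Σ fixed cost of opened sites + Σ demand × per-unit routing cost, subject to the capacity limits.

Open {F1, F2, F3}; cheapest assignment that respects the capacities:
  F1 (cap 11, load 7): R2 — cost 7×5 = 35
  F2 (cap 15, load 12): R1, R4 — cost 9×5 + 3×2 = 51
  F3 (cap 14, load 9): R3 — cost 9×2 = 18
  Shipping 104, fixed 285 → total 389.
  Any other capacity-feasible assignment to {F1, F2, F3} ships for at least 104.
Total demand is 28; every other set of sites either has combined capacity below 28 or cannot fit the demands without splitting one across sites, so {F1, F2, F3} is the only feasible choice of open sites. Minimum: 389.

389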